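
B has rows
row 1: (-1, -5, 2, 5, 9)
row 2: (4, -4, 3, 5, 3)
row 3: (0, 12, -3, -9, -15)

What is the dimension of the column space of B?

Row reduce to echelon form.
R2 ← R2 + (4)·R1: [0, -24, 11, 25, 39]
R3 ← R3 + (1/2)·R2: [0, 0, 5/2, 7/2, 9/2]
Echelon form has 3 nonzero rows, so rank(B) = 3.
The column space has dimension equal to the rank: 3.

3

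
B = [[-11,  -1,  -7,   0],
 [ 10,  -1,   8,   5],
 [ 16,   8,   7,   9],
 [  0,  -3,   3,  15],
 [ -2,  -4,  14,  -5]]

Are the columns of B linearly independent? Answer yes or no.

yes

Row reduce B to echelon form.
R2 ← R2 + (10/11)·R1: [0, -21/11, 18/11, 5]
R3 ← R3 + (16/11)·R1: [0, 72/11, -35/11, 9]
R5 ← R5 − (2/11)·R1: [0, -42/11, 168/11, -5]
R3 ← R3 + (24/7)·R2: [0, 0, 17/7, 183/7]
R4 ← R4 − (11/7)·R2: [0, 0, 3/7, 50/7]
R5 ← R5 − (2)·R2: [0, 0, 12, -15]
R4 ← R4 − (3/17)·R3: [0, 0, 0, 43/17]
R5 ← R5 − (84/17)·R3: [0, 0, 0, -2451/17]
R5 ← R5 + (57)·R4: [0, 0, 0, 0]
4 pivots among 4 columns.
Every column is a pivot column, so the columns are linearly independent.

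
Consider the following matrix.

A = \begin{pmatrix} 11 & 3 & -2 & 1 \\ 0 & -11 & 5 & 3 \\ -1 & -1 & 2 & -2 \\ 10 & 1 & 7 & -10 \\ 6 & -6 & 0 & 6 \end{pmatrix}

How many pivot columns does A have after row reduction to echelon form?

3

Row reduce to echelon form.
R3 ← R3 + (1/11)·R1: [0, -8/11, 20/11, -21/11]
R4 ← R4 − (10/11)·R1: [0, -19/11, 97/11, -120/11]
R5 ← R5 − (6/11)·R1: [0, -84/11, 12/11, 60/11]
R3 ← R3 − (8/121)·R2: [0, 0, 180/121, -255/121]
R4 ← R4 − (19/121)·R2: [0, 0, 972/121, -1377/121]
R5 ← R5 − (84/121)·R2: [0, 0, -288/121, 408/121]
R4 ← R4 − (27/5)·R3: [0, 0, 0, 0]
R5 ← R5 + (8/5)·R3: [0, 0, 0, 0]
Echelon form has 3 nonzero rows, so rank(A) = 3.
Each nonzero row contributes one pivot column: 3 pivot columns.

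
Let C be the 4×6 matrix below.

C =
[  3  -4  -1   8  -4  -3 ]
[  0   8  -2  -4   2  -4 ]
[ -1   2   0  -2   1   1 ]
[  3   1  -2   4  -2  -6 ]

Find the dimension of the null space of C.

Row reduce to echelon form.
R3 ← R3 + (1/3)·R1: [0, 2/3, -1/3, 2/3, -1/3, 0]
R4 ← R4 − R1: [0, 5, -1, -4, 2, -3]
R3 ← R3 − (1/12)·R2: [0, 0, -1/6, 1, -1/2, 1/3]
R4 ← R4 − (5/8)·R2: [0, 0, 1/4, -3/2, 3/4, -1/2]
R4 ← R4 + (3/2)·R3: [0, 0, 0, 0, 0, 0]
3 nonzero rows, so rank(C) = 3.
C has 6 columns; by rank–nullity, nullity = 6 − 3 = 3.

3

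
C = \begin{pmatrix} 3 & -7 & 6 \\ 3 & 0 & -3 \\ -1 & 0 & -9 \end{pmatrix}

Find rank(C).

Row reduce to echelon form.
R2 ← R2 − R1: [0, 7, -9]
R3 ← R3 + (1/3)·R1: [0, -7/3, -7]
R3 ← R3 + (1/3)·R2: [0, 0, -10]
Echelon form has 3 nonzero rows, so rank(C) = 3.

3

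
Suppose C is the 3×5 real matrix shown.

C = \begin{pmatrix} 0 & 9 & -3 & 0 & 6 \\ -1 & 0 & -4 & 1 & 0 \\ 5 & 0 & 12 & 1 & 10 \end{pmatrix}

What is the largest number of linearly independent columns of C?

Row reduce to echelon form.
Swap R1 ↔ R2
R3 ← R3 + (5)·R1: [0, 0, -8, 6, 10]
Echelon form has 3 nonzero rows, so rank(C) = 3.
The rank gives the maximum number of linearly independent columns: 3.

3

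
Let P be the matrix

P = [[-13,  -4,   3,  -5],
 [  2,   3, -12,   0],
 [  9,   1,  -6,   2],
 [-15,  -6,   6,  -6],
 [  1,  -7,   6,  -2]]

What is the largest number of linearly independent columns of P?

Row reduce to echelon form.
R2 ← R2 + (2/13)·R1: [0, 31/13, -150/13, -10/13]
R3 ← R3 + (9/13)·R1: [0, -23/13, -51/13, -19/13]
R4 ← R4 − (15/13)·R1: [0, -18/13, 33/13, -3/13]
R5 ← R5 + (1/13)·R1: [0, -95/13, 81/13, -31/13]
R3 ← R3 + (23/31)·R2: [0, 0, -387/31, -63/31]
R4 ← R4 + (18/31)·R2: [0, 0, -129/31, -21/31]
R5 ← R5 + (95/31)·R2: [0, 0, -903/31, -147/31]
R4 ← R4 − (1/3)·R3: [0, 0, 0, 0]
R5 ← R5 − (7/3)·R3: [0, 0, 0, 0]
Echelon form has 3 nonzero rows, so rank(P) = 3.
The rank gives the maximum number of linearly independent columns: 3.

3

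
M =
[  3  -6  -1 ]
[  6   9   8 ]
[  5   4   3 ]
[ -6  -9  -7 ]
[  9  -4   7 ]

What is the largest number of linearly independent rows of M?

Row reduce to echelon form.
R2 ← R2 − (2)·R1: [0, 21, 10]
R3 ← R3 − (5/3)·R1: [0, 14, 14/3]
R4 ← R4 + (2)·R1: [0, -21, -9]
R5 ← R5 − (3)·R1: [0, 14, 10]
R3 ← R3 − (2/3)·R2: [0, 0, -2]
R4 ← R4 + R2: [0, 0, 1]
R5 ← R5 − (2/3)·R2: [0, 0, 10/3]
R4 ← R4 + (1/2)·R3: [0, 0, 0]
R5 ← R5 + (5/3)·R3: [0, 0, 0]
Echelon form has 3 nonzero rows, so rank(M) = 3.
The rank gives the maximum number of linearly independent rows: 3.

3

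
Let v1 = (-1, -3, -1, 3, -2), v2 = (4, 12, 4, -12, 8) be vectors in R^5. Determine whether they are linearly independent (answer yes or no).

no

Form the matrix with these vectors as rows and row reduce.
R2 ← R2 + (4)·R1: [0, 0, 0, 0, 0]
1 nonzero row, so the 2 vectors span a space of dimension 1.
Since 1 < 2, the vectors are linearly dependent.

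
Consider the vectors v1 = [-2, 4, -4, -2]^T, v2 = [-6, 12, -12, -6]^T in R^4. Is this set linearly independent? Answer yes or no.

Form the matrix with these vectors as rows and row reduce.
R2 ← R2 − (3)·R1: [0, 0, 0, 0]
1 nonzero row, so the 2 vectors span a space of dimension 1.
Since 1 < 2, the vectors are linearly dependent.

no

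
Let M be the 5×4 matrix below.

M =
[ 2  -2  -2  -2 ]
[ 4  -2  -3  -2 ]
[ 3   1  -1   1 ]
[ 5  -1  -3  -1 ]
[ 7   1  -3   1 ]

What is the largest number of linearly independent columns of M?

Row reduce to echelon form.
R2 ← R2 − (2)·R1: [0, 2, 1, 2]
R3 ← R3 − (3/2)·R1: [0, 4, 2, 4]
R4 ← R4 − (5/2)·R1: [0, 4, 2, 4]
R5 ← R5 − (7/2)·R1: [0, 8, 4, 8]
R3 ← R3 − (2)·R2: [0, 0, 0, 0]
R4 ← R4 − (2)·R2: [0, 0, 0, 0]
R5 ← R5 − (4)·R2: [0, 0, 0, 0]
Echelon form has 2 nonzero rows, so rank(M) = 2.
The rank gives the maximum number of linearly independent columns: 2.

2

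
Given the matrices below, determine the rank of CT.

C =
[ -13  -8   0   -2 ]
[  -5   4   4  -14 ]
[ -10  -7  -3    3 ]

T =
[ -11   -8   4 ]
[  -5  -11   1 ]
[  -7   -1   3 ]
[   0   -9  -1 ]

First compute CT:
[[183, 210, -58],
 [  7, 118,  10],
 [166, 133, -59]]
Now row reduce the product.
R2 ← R2 − (7/183)·R1: [0, 6708/61, 2236/183]
R3 ← R3 − (166/183)·R1: [0, -3507/61, -1169/183]
R3 ← R3 + (1169/2236)·R2: [0, 0, 0]
2 nonzero rows, so rank(CT) = 2.

2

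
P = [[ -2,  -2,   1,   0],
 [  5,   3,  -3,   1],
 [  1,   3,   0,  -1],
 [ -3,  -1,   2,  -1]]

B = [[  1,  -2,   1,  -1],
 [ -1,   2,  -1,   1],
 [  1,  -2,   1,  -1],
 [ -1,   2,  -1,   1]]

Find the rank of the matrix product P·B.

1

First compute PB:
[[  1,  -2,   1,  -1],
 [ -2,   4,  -2,   2],
 [ -1,   2,  -1,   1],
 [  1,  -2,   1,  -1]]
Now row reduce the product.
R2 ← R2 + (2)·R1: [0, 0, 0, 0]
R3 ← R3 + R1: [0, 0, 0, 0]
R4 ← R4 − R1: [0, 0, 0, 0]
1 nonzero row, so rank(PB) = 1.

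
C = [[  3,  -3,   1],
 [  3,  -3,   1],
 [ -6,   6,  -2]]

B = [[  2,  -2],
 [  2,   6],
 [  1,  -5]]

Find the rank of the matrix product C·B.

1

First compute CB:
[[  1, -29],
 [  1, -29],
 [ -2,  58]]
Now row reduce the product.
R2 ← R2 − R1: [0, 0]
R3 ← R3 + (2)·R1: [0, 0]
1 nonzero row, so rank(CB) = 1.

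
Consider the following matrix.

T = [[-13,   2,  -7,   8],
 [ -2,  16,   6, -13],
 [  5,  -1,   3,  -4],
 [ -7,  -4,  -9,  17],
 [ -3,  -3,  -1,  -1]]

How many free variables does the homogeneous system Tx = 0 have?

Row reduce to echelon form.
R2 ← R2 − (2/13)·R1: [0, 204/13, 92/13, -185/13]
R3 ← R3 + (5/13)·R1: [0, -3/13, 4/13, -12/13]
R4 ← R4 − (7/13)·R1: [0, -66/13, -68/13, 165/13]
R5 ← R5 − (3/13)·R1: [0, -45/13, 8/13, -37/13]
R3 ← R3 + (1/68)·R2: [0, 0, 7/17, -77/68]
R4 ← R4 + (11/34)·R2: [0, 0, -50/17, 275/34]
R5 ← R5 + (15/68)·R2: [0, 0, 37/17, -407/68]
R4 ← R4 + (50/7)·R3: [0, 0, 0, 0]
R5 ← R5 − (37/7)·R3: [0, 0, 0, 0]
3 nonzero rows, so rank(T) = 3.
T has 4 columns; by rank–nullity, nullity = 4 − 3 = 1.

1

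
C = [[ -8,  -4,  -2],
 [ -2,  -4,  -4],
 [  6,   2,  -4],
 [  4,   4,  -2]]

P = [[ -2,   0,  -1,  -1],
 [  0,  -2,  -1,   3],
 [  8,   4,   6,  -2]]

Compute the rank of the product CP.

First compute CP:
[[  0,   0,   0,   0],
 [-28,  -8, -18,  -2],
 [-44, -20, -32,   8],
 [-24, -16, -20,  12]]
Now row reduce the product.
Swap R1 ↔ R2
R3 ← R3 − (11/7)·R1: [0, -52/7, -26/7, 78/7]
R4 ← R4 − (6/7)·R1: [0, -64/7, -32/7, 96/7]
Swap R2 ↔ R3
R4 ← R4 − (16/13)·R2: [0, 0, 0, 0]
2 nonzero rows, so rank(CP) = 2.

2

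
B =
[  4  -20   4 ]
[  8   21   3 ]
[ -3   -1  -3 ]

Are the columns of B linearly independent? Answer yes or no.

Row reduce B to echelon form.
R2 ← R2 − (2)·R1: [0, 61, -5]
R3 ← R3 + (3/4)·R1: [0, -16, 0]
R3 ← R3 + (16/61)·R2: [0, 0, -80/61]
3 pivots among 3 columns.
Every column is a pivot column, so the columns are linearly independent.

yes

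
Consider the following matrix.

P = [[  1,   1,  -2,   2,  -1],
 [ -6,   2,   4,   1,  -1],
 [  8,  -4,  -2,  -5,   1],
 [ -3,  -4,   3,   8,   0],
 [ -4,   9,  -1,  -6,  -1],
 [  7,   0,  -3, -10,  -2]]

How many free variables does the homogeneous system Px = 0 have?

0

Row reduce to echelon form.
R2 ← R2 + (6)·R1: [0, 8, -8, 13, -7]
R3 ← R3 − (8)·R1: [0, -12, 14, -21, 9]
R4 ← R4 + (3)·R1: [0, -1, -3, 14, -3]
R5 ← R5 + (4)·R1: [0, 13, -9, 2, -5]
R6 ← R6 − (7)·R1: [0, -7, 11, -24, 5]
R3 ← R3 + (3/2)·R2: [0, 0, 2, -3/2, -3/2]
R4 ← R4 + (1/8)·R2: [0, 0, -4, 125/8, -31/8]
R5 ← R5 − (13/8)·R2: [0, 0, 4, -153/8, 51/8]
R6 ← R6 + (7/8)·R2: [0, 0, 4, -101/8, -9/8]
R4 ← R4 + (2)·R3: [0, 0, 0, 101/8, -55/8]
R5 ← R5 − (2)·R3: [0, 0, 0, -129/8, 75/8]
R6 ← R6 − (2)·R3: [0, 0, 0, -77/8, 15/8]
R5 ← R5 + (129/101)·R4: [0, 0, 0, 0, 60/101]
R6 ← R6 + (77/101)·R4: [0, 0, 0, 0, -340/101]
R6 ← R6 + (17/3)·R5: [0, 0, 0, 0, 0]
5 nonzero rows, so rank(P) = 5.
P has 5 columns; by rank–nullity, nullity = 5 − 5 = 0.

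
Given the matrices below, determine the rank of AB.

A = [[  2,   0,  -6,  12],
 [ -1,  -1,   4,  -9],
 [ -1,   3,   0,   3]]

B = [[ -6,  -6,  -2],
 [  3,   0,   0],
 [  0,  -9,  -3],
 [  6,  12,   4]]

2

First compute AB:
[[ 60, 186,  62],
 [-51, -138, -46],
 [ 33,  42,  14]]
Now row reduce the product.
R2 ← R2 + (17/20)·R1: [0, 201/10, 67/10]
R3 ← R3 − (11/20)·R1: [0, -603/10, -201/10]
R3 ← R3 + (3)·R2: [0, 0, 0]
2 nonzero rows, so rank(AB) = 2.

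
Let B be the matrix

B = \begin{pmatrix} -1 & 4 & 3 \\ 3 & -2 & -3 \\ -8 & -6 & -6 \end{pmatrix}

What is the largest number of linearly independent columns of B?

3

Row reduce to echelon form.
R2 ← R2 + (3)·R1: [0, 10, 6]
R3 ← R3 − (8)·R1: [0, -38, -30]
R3 ← R3 + (19/5)·R2: [0, 0, -36/5]
Echelon form has 3 nonzero rows, so rank(B) = 3.
The rank gives the maximum number of linearly independent columns: 3.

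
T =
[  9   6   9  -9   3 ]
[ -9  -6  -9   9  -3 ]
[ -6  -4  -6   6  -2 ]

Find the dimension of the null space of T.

4

Row reduce to echelon form.
R2 ← R2 + R1: [0, 0, 0, 0, 0]
R3 ← R3 + (2/3)·R1: [0, 0, 0, 0, 0]
1 nonzero row, so rank(T) = 1.
T has 5 columns; by rank–nullity, nullity = 5 − 1 = 4.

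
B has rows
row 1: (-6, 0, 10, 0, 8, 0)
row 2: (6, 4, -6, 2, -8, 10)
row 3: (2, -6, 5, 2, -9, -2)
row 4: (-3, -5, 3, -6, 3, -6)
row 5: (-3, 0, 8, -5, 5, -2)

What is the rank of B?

Row reduce to echelon form.
R2 ← R2 + R1: [0, 4, 4, 2, 0, 10]
R3 ← R3 + (1/3)·R1: [0, -6, 25/3, 2, -19/3, -2]
R4 ← R4 − (1/2)·R1: [0, -5, -2, -6, -1, -6]
R5 ← R5 − (1/2)·R1: [0, 0, 3, -5, 1, -2]
R3 ← R3 + (3/2)·R2: [0, 0, 43/3, 5, -19/3, 13]
R4 ← R4 + (5/4)·R2: [0, 0, 3, -7/2, -1, 13/2]
R4 ← R4 − (9/43)·R3: [0, 0, 0, -391/86, 14/43, 325/86]
R5 ← R5 − (9/43)·R3: [0, 0, 0, -260/43, 100/43, -203/43]
R5 ← R5 − (520/391)·R4: [0, 0, 0, 0, 740/391, -3811/391]
Echelon form has 5 nonzero rows, so rank(B) = 5.

5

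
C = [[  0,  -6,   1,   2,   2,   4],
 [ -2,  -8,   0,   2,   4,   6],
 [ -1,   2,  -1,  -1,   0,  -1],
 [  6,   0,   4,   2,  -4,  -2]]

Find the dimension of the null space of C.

Row reduce to echelon form.
Swap R1 ↔ R2
R3 ← R3 − (1/2)·R1: [0, 6, -1, -2, -2, -4]
R4 ← R4 + (3)·R1: [0, -24, 4, 8, 8, 16]
R3 ← R3 + R2: [0, 0, 0, 0, 0, 0]
R4 ← R4 − (4)·R2: [0, 0, 0, 0, 0, 0]
2 nonzero rows, so rank(C) = 2.
C has 6 columns; by rank–nullity, nullity = 6 − 2 = 4.

4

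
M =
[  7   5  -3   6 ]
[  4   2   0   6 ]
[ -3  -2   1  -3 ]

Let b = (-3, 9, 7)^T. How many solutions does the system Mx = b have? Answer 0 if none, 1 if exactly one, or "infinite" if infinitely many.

0

Row reduce the augmented matrix [M | b].
R2 ← R2 − (4/7)·R1: [0, -6/7, 12/7, 18/7, 75/7]
R3 ← R3 + (3/7)·R1: [0, 1/7, -2/7, -3/7, 40/7]
R3 ← R3 + (1/6)·R2: [0, 0, 0, 0, 15/2]
The echelon form has 3 nonzero rows; the last pivot sits in the augmented column, so rank(M) = 2 but rank([M|b]) = 3.
Since the ranks differ, the system is inconsistent.
It has no solutions.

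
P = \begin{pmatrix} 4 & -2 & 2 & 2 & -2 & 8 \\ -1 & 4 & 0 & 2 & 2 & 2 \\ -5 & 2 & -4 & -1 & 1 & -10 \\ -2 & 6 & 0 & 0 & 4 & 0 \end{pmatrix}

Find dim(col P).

4

Row reduce to echelon form.
R2 ← R2 + (1/4)·R1: [0, 7/2, 1/2, 5/2, 3/2, 4]
R3 ← R3 + (5/4)·R1: [0, -1/2, -3/2, 3/2, -3/2, 0]
R4 ← R4 + (1/2)·R1: [0, 5, 1, 1, 3, 4]
R3 ← R3 + (1/7)·R2: [0, 0, -10/7, 13/7, -9/7, 4/7]
R4 ← R4 − (10/7)·R2: [0, 0, 2/7, -18/7, 6/7, -12/7]
R4 ← R4 + (1/5)·R3: [0, 0, 0, -11/5, 3/5, -8/5]
Echelon form has 4 nonzero rows, so rank(P) = 4.
The column space has dimension equal to the rank: 4.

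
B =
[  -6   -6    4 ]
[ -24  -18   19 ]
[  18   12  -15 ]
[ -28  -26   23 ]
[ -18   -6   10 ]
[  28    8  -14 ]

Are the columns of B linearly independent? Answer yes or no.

yes

Row reduce B to echelon form.
R2 ← R2 − (4)·R1: [0, 6, 3]
R3 ← R3 + (3)·R1: [0, -6, -3]
R4 ← R4 − (14/3)·R1: [0, 2, 13/3]
R5 ← R5 − (3)·R1: [0, 12, -2]
R6 ← R6 + (14/3)·R1: [0, -20, 14/3]
R3 ← R3 + R2: [0, 0, 0]
R4 ← R4 − (1/3)·R2: [0, 0, 10/3]
R5 ← R5 − (2)·R2: [0, 0, -8]
R6 ← R6 + (10/3)·R2: [0, 0, 44/3]
Swap R3 ↔ R4
R5 ← R5 + (12/5)·R3: [0, 0, 0]
R6 ← R6 − (22/5)·R3: [0, 0, 0]
3 pivots among 3 columns.
Every column is a pivot column, so the columns are linearly independent.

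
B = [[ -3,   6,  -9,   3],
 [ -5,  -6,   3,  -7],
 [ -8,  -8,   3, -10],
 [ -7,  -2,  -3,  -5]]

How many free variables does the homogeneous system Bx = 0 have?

Row reduce to echelon form.
R2 ← R2 − (5/3)·R1: [0, -16, 18, -12]
R3 ← R3 − (8/3)·R1: [0, -24, 27, -18]
R4 ← R4 − (7/3)·R1: [0, -16, 18, -12]
R3 ← R3 − (3/2)·R2: [0, 0, 0, 0]
R4 ← R4 − R2: [0, 0, 0, 0]
2 nonzero rows, so rank(B) = 2.
B has 4 columns; by rank–nullity, nullity = 4 − 2 = 2.

2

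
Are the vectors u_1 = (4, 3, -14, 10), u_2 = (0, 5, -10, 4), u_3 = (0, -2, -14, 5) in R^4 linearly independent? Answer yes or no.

Form the matrix with these vectors as rows and row reduce.
R3 ← R3 + (2/5)·R2: [0, 0, -18, 33/5]
3 nonzero rows, so the 3 vectors span a space of dimension 3.
Since 3 = 3, the vectors are linearly independent.

yes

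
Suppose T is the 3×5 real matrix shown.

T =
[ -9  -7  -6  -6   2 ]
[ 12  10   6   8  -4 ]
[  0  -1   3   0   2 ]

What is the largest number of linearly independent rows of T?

Row reduce to echelon form.
R2 ← R2 + (4/3)·R1: [0, 2/3, -2, 0, -4/3]
R3 ← R3 + (3/2)·R2: [0, 0, 0, 0, 0]
Echelon form has 2 nonzero rows, so rank(T) = 2.
The rank gives the maximum number of linearly independent rows: 2.

2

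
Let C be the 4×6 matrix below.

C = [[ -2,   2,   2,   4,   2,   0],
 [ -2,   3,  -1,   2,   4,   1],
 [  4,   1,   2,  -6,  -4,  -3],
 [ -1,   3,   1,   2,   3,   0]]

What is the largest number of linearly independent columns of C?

Row reduce to echelon form.
R2 ← R2 − R1: [0, 1, -3, -2, 2, 1]
R3 ← R3 + (2)·R1: [0, 5, 6, 2, 0, -3]
R4 ← R4 − (1/2)·R1: [0, 2, 0, 0, 2, 0]
R3 ← R3 − (5)·R2: [0, 0, 21, 12, -10, -8]
R4 ← R4 − (2)·R2: [0, 0, 6, 4, -2, -2]
R4 ← R4 − (2/7)·R3: [0, 0, 0, 4/7, 6/7, 2/7]
Echelon form has 4 nonzero rows, so rank(C) = 4.
The rank gives the maximum number of linearly independent columns: 4.

4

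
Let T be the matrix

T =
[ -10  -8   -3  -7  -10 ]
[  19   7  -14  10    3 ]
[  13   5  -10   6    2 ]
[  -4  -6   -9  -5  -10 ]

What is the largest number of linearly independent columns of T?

Row reduce to echelon form.
R2 ← R2 + (19/10)·R1: [0, -41/5, -197/10, -33/10, -16]
R3 ← R3 + (13/10)·R1: [0, -27/5, -139/10, -31/10, -11]
R4 ← R4 − (2/5)·R1: [0, -14/5, -39/5, -11/5, -6]
R3 ← R3 − (27/41)·R2: [0, 0, -38/41, -38/41, -19/41]
R4 ← R4 − (14/41)·R2: [0, 0, -44/41, -44/41, -22/41]
R4 ← R4 − (22/19)·R3: [0, 0, 0, 0, 0]
Echelon form has 3 nonzero rows, so rank(T) = 3.
The rank gives the maximum number of linearly independent columns: 3.

3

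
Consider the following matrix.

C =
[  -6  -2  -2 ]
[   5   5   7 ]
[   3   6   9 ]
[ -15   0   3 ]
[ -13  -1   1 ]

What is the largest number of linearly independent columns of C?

Row reduce to echelon form.
R2 ← R2 + (5/6)·R1: [0, 10/3, 16/3]
R3 ← R3 + (1/2)·R1: [0, 5, 8]
R4 ← R4 − (5/2)·R1: [0, 5, 8]
R5 ← R5 − (13/6)·R1: [0, 10/3, 16/3]
R3 ← R3 − (3/2)·R2: [0, 0, 0]
R4 ← R4 − (3/2)·R2: [0, 0, 0]
R5 ← R5 − R2: [0, 0, 0]
Echelon form has 2 nonzero rows, so rank(C) = 2.
The rank gives the maximum number of linearly independent columns: 2.

2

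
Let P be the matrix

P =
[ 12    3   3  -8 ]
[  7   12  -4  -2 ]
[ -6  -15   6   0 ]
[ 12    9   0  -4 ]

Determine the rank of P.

Row reduce to echelon form.
R2 ← R2 − (7/12)·R1: [0, 41/4, -23/4, 8/3]
R3 ← R3 + (1/2)·R1: [0, -27/2, 15/2, -4]
R4 ← R4 − R1: [0, 6, -3, 4]
R3 ← R3 + (54/41)·R2: [0, 0, -3/41, -20/41]
R4 ← R4 − (24/41)·R2: [0, 0, 15/41, 100/41]
R4 ← R4 + (5)·R3: [0, 0, 0, 0]
Echelon form has 3 nonzero rows, so rank(P) = 3.

3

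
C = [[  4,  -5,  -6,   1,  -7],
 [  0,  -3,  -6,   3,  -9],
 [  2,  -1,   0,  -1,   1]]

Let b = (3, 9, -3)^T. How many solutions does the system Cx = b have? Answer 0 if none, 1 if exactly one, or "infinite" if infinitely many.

infinite

Row reduce the augmented matrix [C | b].
R3 ← R3 − (1/2)·R1: [0, 3/2, 3, -3/2, 9/2, -9/2]
R3 ← R3 + (1/2)·R2: [0, 0, 0, 0, 0, 0]
The echelon form has 2 nonzero rows, and every pivot lies in the first 5 columns, so rank(C) = rank([C|b]) = 2.
The system is consistent.
rank = 2 < 5 unknowns, so there are infinitely many solutions.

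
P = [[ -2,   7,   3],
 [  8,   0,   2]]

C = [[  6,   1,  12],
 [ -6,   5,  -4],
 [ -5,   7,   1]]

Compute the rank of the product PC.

2

First compute PC:
[[-69,  54, -49],
 [ 38,  22,  98]]
Now row reduce the product.
R2 ← R2 + (38/69)·R1: [0, 1190/23, 4900/69]
2 nonzero rows, so rank(PC) = 2.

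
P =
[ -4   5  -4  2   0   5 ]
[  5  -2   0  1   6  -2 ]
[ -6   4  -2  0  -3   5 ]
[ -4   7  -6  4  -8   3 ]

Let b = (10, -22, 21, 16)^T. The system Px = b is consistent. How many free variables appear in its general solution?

Row reduce the augmented matrix [P | b].
R2 ← R2 + (5/4)·R1: [0, 17/4, -5, 7/2, 6, 17/4, -19/2]
R3 ← R3 − (3/2)·R1: [0, -7/2, 4, -3, -3, -5/2, 6]
R4 ← R4 − R1: [0, 2, -2, 2, -8, -2, 6]
R3 ← R3 + (14/17)·R2: [0, 0, -2/17, -2/17, 33/17, 1, -31/17]
R4 ← R4 − (8/17)·R2: [0, 0, 6/17, 6/17, -184/17, -4, 178/17]
R4 ← R4 + (3)·R3: [0, 0, 0, 0, -5, -1, 5]
The echelon form has 4 nonzero rows, and every pivot lies in the first 6 columns, so rank(P) = rank([P|b]) = 4.
The system is consistent.
Free variables = (unknowns) − (rank) = 6 − 4 = 2.

2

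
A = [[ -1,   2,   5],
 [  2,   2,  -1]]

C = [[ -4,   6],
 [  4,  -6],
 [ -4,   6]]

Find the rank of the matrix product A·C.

First compute AC:
[[ -8,  12],
 [  4,  -6]]
Now row reduce the product.
R2 ← R2 + (1/2)·R1: [0, 0]
1 nonzero row, so rank(AC) = 1.

1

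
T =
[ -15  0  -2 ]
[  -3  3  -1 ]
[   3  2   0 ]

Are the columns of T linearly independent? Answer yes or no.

Row reduce T to echelon form.
R2 ← R2 − (1/5)·R1: [0, 3, -3/5]
R3 ← R3 + (1/5)·R1: [0, 2, -2/5]
R3 ← R3 − (2/3)·R2: [0, 0, 0]
2 pivots among 3 columns.
Only 2 < 3 pivot columns, so the columns are linearly dependent.

no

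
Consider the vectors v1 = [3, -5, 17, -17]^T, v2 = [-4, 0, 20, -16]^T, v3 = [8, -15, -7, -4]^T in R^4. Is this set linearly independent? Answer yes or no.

yes

Form the matrix with these vectors as rows and row reduce.
R2 ← R2 + (4/3)·R1: [0, -20/3, 128/3, -116/3]
R3 ← R3 − (8/3)·R1: [0, -5/3, -157/3, 124/3]
R3 ← R3 − (1/4)·R2: [0, 0, -63, 51]
3 nonzero rows, so the 3 vectors span a space of dimension 3.
Since 3 = 3, the vectors are linearly independent.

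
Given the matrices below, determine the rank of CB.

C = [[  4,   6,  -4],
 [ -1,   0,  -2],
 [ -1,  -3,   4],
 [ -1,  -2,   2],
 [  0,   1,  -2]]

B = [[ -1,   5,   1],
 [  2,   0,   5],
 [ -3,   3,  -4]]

First compute CB:
[[ 20,   8,  50],
 [  7, -11,   7],
 [-17,   7, -32],
 [ -9,   1, -19],
 [  8,  -6,  13]]
Now row reduce the product.
R2 ← R2 − (7/20)·R1: [0, -69/5, -21/2]
R3 ← R3 + (17/20)·R1: [0, 69/5, 21/2]
R4 ← R4 + (9/20)·R1: [0, 23/5, 7/2]
R5 ← R5 − (2/5)·R1: [0, -46/5, -7]
R3 ← R3 + R2: [0, 0, 0]
R4 ← R4 + (1/3)·R2: [0, 0, 0]
R5 ← R5 − (2/3)·R2: [0, 0, 0]
2 nonzero rows, so rank(CB) = 2.

2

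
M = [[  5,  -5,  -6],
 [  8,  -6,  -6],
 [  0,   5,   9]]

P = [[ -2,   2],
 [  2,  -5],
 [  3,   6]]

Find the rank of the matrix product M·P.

First compute MP:
[[-38,  -1],
 [-46,  10],
 [ 37,  29]]
Now row reduce the product.
R2 ← R2 − (23/19)·R1: [0, 213/19]
R3 ← R3 + (37/38)·R1: [0, 1065/38]
R3 ← R3 − (5/2)·R2: [0, 0]
2 nonzero rows, so rank(MP) = 2.

2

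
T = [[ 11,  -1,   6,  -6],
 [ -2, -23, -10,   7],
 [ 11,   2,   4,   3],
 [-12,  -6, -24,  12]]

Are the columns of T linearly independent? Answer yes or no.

yes

Row reduce T to echelon form.
R2 ← R2 + (2/11)·R1: [0, -255/11, -98/11, 65/11]
R3 ← R3 − R1: [0, 3, -2, 9]
R4 ← R4 + (12/11)·R1: [0, -78/11, -192/11, 60/11]
R3 ← R3 + (11/85)·R2: [0, 0, -268/85, 166/17]
R4 ← R4 − (26/85)·R2: [0, 0, -1252/85, 62/17]
R4 ← R4 − (313/67)·R3: [0, 0, 0, -2812/67]
4 pivots among 4 columns.
Every column is a pivot column, so the columns are linearly independent.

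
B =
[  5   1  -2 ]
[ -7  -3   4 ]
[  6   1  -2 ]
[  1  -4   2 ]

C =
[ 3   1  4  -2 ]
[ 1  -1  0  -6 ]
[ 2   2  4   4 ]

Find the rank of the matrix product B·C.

First compute BC:
[[ 12,   0,  12, -24],
 [-16,   4, -12,  48],
 [ 15,   1,  16, -26],
 [  3,   9,  12,  30]]
Now row reduce the product.
R2 ← R2 + (4/3)·R1: [0, 4, 4, 16]
R3 ← R3 − (5/4)·R1: [0, 1, 1, 4]
R4 ← R4 − (1/4)·R1: [0, 9, 9, 36]
R3 ← R3 − (1/4)·R2: [0, 0, 0, 0]
R4 ← R4 − (9/4)·R2: [0, 0, 0, 0]
2 nonzero rows, so rank(BC) = 2.

2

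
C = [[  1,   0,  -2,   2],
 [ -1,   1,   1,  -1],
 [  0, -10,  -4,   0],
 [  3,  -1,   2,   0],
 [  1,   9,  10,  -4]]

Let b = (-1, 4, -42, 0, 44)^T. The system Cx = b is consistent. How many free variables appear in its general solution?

Row reduce the augmented matrix [C | b].
R2 ← R2 + R1: [0, 1, -1, 1, 3]
R4 ← R4 − (3)·R1: [0, -1, 8, -6, 3]
R5 ← R5 − R1: [0, 9, 12, -6, 45]
R3 ← R3 + (10)·R2: [0, 0, -14, 10, -12]
R4 ← R4 + R2: [0, 0, 7, -5, 6]
R5 ← R5 − (9)·R2: [0, 0, 21, -15, 18]
R4 ← R4 + (1/2)·R3: [0, 0, 0, 0, 0]
R5 ← R5 + (3/2)·R3: [0, 0, 0, 0, 0]
The echelon form has 3 nonzero rows, and every pivot lies in the first 4 columns, so rank(C) = rank([C|b]) = 3.
The system is consistent.
Free variables = (unknowns) − (rank) = 4 − 3 = 1.

1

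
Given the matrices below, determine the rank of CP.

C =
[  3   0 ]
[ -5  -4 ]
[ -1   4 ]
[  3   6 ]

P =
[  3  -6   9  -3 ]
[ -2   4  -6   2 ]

First compute CP:
[[  9, -18,  27,  -9],
 [ -7,  14, -21,   7],
 [-11,  22, -33,  11],
 [ -3,   6,  -9,   3]]
Now row reduce the product.
R2 ← R2 + (7/9)·R1: [0, 0, 0, 0]
R3 ← R3 + (11/9)·R1: [0, 0, 0, 0]
R4 ← R4 + (1/3)·R1: [0, 0, 0, 0]
1 nonzero row, so rank(CP) = 1.

1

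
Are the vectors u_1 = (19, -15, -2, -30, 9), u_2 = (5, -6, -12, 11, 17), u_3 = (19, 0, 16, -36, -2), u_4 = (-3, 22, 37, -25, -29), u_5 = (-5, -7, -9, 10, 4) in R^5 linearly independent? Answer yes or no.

Form the matrix with these vectors as rows and row reduce.
R2 ← R2 − (5/19)·R1: [0, -39/19, -218/19, 359/19, 278/19]
R3 ← R3 − R1: [0, 15, 18, -6, -11]
R4 ← R4 + (3/19)·R1: [0, 373/19, 697/19, -565/19, -524/19]
R5 ← R5 + (5/19)·R1: [0, -208/19, -181/19, 40/19, 121/19]
R3 ← R3 + (95/13)·R2: [0, 0, -856/13, 1717/13, 1247/13]
R4 ← R4 + (373/39)·R2: [0, 0, -2849/39, 5888/39, 4382/39]
R5 ← R5 − (16/3)·R2: [0, 0, 155/3, -296/3, -215/3]
R4 ← R4 − (2849/2568)·R3: [0, 0, 0, 3805/856, 15253/2568]
R5 ← R5 + (2015/2568)·R3: [0, 0, 0, 4253/856, 9245/2568]
R5 ← R5 − (4253/3805)·R4: [0, 0, 0, 0, -11563/3805]
5 nonzero rows, so the 5 vectors span a space of dimension 5.
Since 5 = 5, the vectors are linearly independent.

yes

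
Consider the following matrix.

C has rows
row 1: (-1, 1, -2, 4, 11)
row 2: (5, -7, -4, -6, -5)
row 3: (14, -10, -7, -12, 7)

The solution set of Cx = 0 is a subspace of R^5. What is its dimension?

2

Row reduce to echelon form.
R2 ← R2 + (5)·R1: [0, -2, -14, 14, 50]
R3 ← R3 + (14)·R1: [0, 4, -35, 44, 161]
R3 ← R3 + (2)·R2: [0, 0, -63, 72, 261]
3 nonzero rows, so rank(C) = 3.
C has 5 columns; by rank–nullity, nullity = 5 − 3 = 2.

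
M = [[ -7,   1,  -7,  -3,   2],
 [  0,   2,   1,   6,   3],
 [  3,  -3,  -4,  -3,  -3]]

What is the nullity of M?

Row reduce to echelon form.
R3 ← R3 + (3/7)·R1: [0, -18/7, -7, -30/7, -15/7]
R3 ← R3 + (9/7)·R2: [0, 0, -40/7, 24/7, 12/7]
3 nonzero rows, so rank(M) = 3.
M has 5 columns; by rank–nullity, nullity = 5 − 3 = 2.

2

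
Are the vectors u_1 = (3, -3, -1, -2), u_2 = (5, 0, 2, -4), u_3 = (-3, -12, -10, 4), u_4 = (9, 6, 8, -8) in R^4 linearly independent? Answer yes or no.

no

Form the matrix with these vectors as rows and row reduce.
R2 ← R2 − (5/3)·R1: [0, 5, 11/3, -2/3]
R3 ← R3 + R1: [0, -15, -11, 2]
R4 ← R4 − (3)·R1: [0, 15, 11, -2]
R3 ← R3 + (3)·R2: [0, 0, 0, 0]
R4 ← R4 − (3)·R2: [0, 0, 0, 0]
2 nonzero rows, so the 4 vectors span a space of dimension 2.
Since 2 < 4, the vectors are linearly dependent.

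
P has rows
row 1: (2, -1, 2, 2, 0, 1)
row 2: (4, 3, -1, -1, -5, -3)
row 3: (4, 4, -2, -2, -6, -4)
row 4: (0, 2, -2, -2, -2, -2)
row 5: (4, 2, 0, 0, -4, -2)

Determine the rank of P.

Row reduce to echelon form.
R2 ← R2 − (2)·R1: [0, 5, -5, -5, -5, -5]
R3 ← R3 − (2)·R1: [0, 6, -6, -6, -6, -6]
R5 ← R5 − (2)·R1: [0, 4, -4, -4, -4, -4]
R3 ← R3 − (6/5)·R2: [0, 0, 0, 0, 0, 0]
R4 ← R4 − (2/5)·R2: [0, 0, 0, 0, 0, 0]
R5 ← R5 − (4/5)·R2: [0, 0, 0, 0, 0, 0]
Echelon form has 2 nonzero rows, so rank(P) = 2.

2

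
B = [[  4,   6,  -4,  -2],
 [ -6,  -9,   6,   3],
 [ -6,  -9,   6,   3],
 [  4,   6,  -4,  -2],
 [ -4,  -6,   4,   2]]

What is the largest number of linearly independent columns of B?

Row reduce to echelon form.
R2 ← R2 + (3/2)·R1: [0, 0, 0, 0]
R3 ← R3 + (3/2)·R1: [0, 0, 0, 0]
R4 ← R4 − R1: [0, 0, 0, 0]
R5 ← R5 + R1: [0, 0, 0, 0]
Echelon form has 1 nonzero row, so rank(B) = 1.
The rank gives the maximum number of linearly independent columns: 1.

1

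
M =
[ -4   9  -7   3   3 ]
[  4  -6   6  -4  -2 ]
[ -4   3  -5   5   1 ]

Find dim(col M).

2

Row reduce to echelon form.
R2 ← R2 + R1: [0, 3, -1, -1, 1]
R3 ← R3 − R1: [0, -6, 2, 2, -2]
R3 ← R3 + (2)·R2: [0, 0, 0, 0, 0]
Echelon form has 2 nonzero rows, so rank(M) = 2.
The column space has dimension equal to the rank: 2.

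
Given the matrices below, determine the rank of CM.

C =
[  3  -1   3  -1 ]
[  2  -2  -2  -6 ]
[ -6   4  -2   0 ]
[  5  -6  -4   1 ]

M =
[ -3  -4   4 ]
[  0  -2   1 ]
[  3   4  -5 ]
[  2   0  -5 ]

3

First compute CM:
[[ -2,   2,   1],
 [-24, -12,  46],
 [ 12,   8, -10],
 [-25, -24,  29]]
Now row reduce the product.
R2 ← R2 − (12)·R1: [0, -36, 34]
R3 ← R3 + (6)·R1: [0, 20, -4]
R4 ← R4 − (25/2)·R1: [0, -49, 33/2]
R3 ← R3 + (5/9)·R2: [0, 0, 134/9]
R4 ← R4 − (49/36)·R2: [0, 0, -268/9]
R4 ← R4 + (2)·R3: [0, 0, 0]
3 nonzero rows, so rank(CM) = 3.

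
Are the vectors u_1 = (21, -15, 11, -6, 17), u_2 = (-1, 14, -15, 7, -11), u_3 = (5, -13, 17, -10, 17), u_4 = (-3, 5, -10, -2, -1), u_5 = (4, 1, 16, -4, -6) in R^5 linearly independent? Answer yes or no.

Form the matrix with these vectors as rows and row reduce.
R2 ← R2 + (1/21)·R1: [0, 93/7, -304/21, 47/7, -214/21]
R3 ← R3 − (5/21)·R1: [0, -66/7, 302/21, -60/7, 272/21]
R4 ← R4 + (1/7)·R1: [0, 20/7, -59/7, -20/7, 10/7]
R5 ← R5 − (4/21)·R1: [0, 27/7, 292/21, -20/7, -194/21]
R3 ← R3 + (22/31)·R2: [0, 0, 382/93, -118/31, 532/93]
R4 ← R4 − (20/93)·R2: [0, 0, -1483/279, -400/93, 1010/279]
R5 ← R5 − (9/31)·R2: [0, 0, 1684/93, -149/31, -584/93]
R4 ← R4 + (1483/1146)·R3: [0, 0, 0, -5287/573, 6316/573]
R5 ← R5 − (842/191)·R3: [0, 0, 0, 2287/191, -6016/191]
R5 ← R5 + (6861/5287)·R4: [0, 0, 0, 0, -90900/5287]
5 nonzero rows, so the 5 vectors span a space of dimension 5.
Since 5 = 5, the vectors are linearly independent.

yes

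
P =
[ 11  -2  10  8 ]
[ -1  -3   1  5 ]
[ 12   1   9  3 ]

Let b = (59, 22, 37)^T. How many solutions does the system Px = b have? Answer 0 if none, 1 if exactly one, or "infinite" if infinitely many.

Row reduce the augmented matrix [P | b].
R2 ← R2 + (1/11)·R1: [0, -35/11, 21/11, 63/11, 301/11]
R3 ← R3 − (12/11)·R1: [0, 35/11, -21/11, -63/11, -301/11]
R3 ← R3 + R2: [0, 0, 0, 0, 0]
The echelon form has 2 nonzero rows, and every pivot lies in the first 4 columns, so rank(P) = rank([P|b]) = 2.
The system is consistent.
rank = 2 < 4 unknowns, so there are infinitely many solutions.

infinite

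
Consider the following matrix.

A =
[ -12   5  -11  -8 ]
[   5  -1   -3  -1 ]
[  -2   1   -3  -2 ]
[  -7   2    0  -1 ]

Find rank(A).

Row reduce to echelon form.
R2 ← R2 + (5/12)·R1: [0, 13/12, -91/12, -13/3]
R3 ← R3 − (1/6)·R1: [0, 1/6, -7/6, -2/3]
R4 ← R4 − (7/12)·R1: [0, -11/12, 77/12, 11/3]
R3 ← R3 − (2/13)·R2: [0, 0, 0, 0]
R4 ← R4 + (11/13)·R2: [0, 0, 0, 0]
Echelon form has 2 nonzero rows, so rank(A) = 2.

2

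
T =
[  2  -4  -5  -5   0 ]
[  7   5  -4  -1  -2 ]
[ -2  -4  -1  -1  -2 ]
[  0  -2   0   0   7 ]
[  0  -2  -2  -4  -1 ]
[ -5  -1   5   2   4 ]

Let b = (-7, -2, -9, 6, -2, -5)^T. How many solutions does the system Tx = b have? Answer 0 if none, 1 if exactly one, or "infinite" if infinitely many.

0

Row reduce the augmented matrix [T | b].
R2 ← R2 − (7/2)·R1: [0, 19, 27/2, 33/2, -2, 45/2]
R3 ← R3 + R1: [0, -8, -6, -6, -2, -16]
R6 ← R6 + (5/2)·R1: [0, -11, -15/2, -21/2, 4, -45/2]
R3 ← R3 + (8/19)·R2: [0, 0, -6/19, 18/19, -54/19, -124/19]
R4 ← R4 + (2/19)·R2: [0, 0, 27/19, 33/19, 129/19, 159/19]
R5 ← R5 + (2/19)·R2: [0, 0, -11/19, -43/19, -23/19, 7/19]
R6 ← R6 + (11/19)·R2: [0, 0, 6/19, -18/19, 54/19, -180/19]
R4 ← R4 + (9/2)·R3: [0, 0, 0, 6, -6, -21]
R5 ← R5 − (11/6)·R3: [0, 0, 0, -4, 4, 37/3]
R6 ← R6 + R3: [0, 0, 0, 0, 0, -16]
R5 ← R5 + (2/3)·R4: [0, 0, 0, 0, 0, -5/3]
R6 ← R6 − (48/5)·R5: [0, 0, 0, 0, 0, 0]
The echelon form has 5 nonzero rows; the last pivot sits in the augmented column, so rank(T) = 4 but rank([T|b]) = 5.
Since the ranks differ, the system is inconsistent.
It has no solutions.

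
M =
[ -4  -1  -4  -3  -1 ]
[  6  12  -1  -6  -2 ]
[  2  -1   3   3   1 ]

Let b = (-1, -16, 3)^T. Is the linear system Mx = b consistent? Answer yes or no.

Row reduce the augmented matrix [M | b].
R2 ← R2 + (3/2)·R1: [0, 21/2, -7, -21/2, -7/2, -35/2]
R3 ← R3 + (1/2)·R1: [0, -3/2, 1, 3/2, 1/2, 5/2]
R3 ← R3 + (1/7)·R2: [0, 0, 0, 0, 0, 0]
The echelon form has 2 nonzero rows, and every pivot lies in the first 5 columns, so rank(M) = rank([M|b]) = 2.
The system is consistent.

yes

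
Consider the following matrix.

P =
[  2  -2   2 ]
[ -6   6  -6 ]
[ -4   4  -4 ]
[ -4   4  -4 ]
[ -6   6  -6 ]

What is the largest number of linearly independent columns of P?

Row reduce to echelon form.
R2 ← R2 + (3)·R1: [0, 0, 0]
R3 ← R3 + (2)·R1: [0, 0, 0]
R4 ← R4 + (2)·R1: [0, 0, 0]
R5 ← R5 + (3)·R1: [0, 0, 0]
Echelon form has 1 nonzero row, so rank(P) = 1.
The rank gives the maximum number of linearly independent columns: 1.

1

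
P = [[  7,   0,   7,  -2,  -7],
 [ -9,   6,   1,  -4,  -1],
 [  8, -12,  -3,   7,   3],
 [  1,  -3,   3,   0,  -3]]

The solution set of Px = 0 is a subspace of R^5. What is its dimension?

2

Row reduce to echelon form.
R2 ← R2 + (9/7)·R1: [0, 6, 10, -46/7, -10]
R3 ← R3 − (8/7)·R1: [0, -12, -11, 65/7, 11]
R4 ← R4 − (1/7)·R1: [0, -3, 2, 2/7, -2]
R3 ← R3 + (2)·R2: [0, 0, 9, -27/7, -9]
R4 ← R4 + (1/2)·R2: [0, 0, 7, -3, -7]
R4 ← R4 − (7/9)·R3: [0, 0, 0, 0, 0]
3 nonzero rows, so rank(P) = 3.
P has 5 columns; by rank–nullity, nullity = 5 − 3 = 2.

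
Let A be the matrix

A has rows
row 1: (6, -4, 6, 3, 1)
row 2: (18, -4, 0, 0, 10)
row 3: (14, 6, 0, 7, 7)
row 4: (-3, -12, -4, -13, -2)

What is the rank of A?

Row reduce to echelon form.
R2 ← R2 − (3)·R1: [0, 8, -18, -9, 7]
R3 ← R3 − (7/3)·R1: [0, 46/3, -14, 0, 14/3]
R4 ← R4 + (1/2)·R1: [0, -14, -1, -23/2, -3/2]
R3 ← R3 − (23/12)·R2: [0, 0, 41/2, 69/4, -35/4]
R4 ← R4 + (7/4)·R2: [0, 0, -65/2, -109/4, 43/4]
R4 ← R4 + (65/41)·R3: [0, 0, 0, 4/41, -128/41]
Echelon form has 4 nonzero rows, so rank(A) = 4.

4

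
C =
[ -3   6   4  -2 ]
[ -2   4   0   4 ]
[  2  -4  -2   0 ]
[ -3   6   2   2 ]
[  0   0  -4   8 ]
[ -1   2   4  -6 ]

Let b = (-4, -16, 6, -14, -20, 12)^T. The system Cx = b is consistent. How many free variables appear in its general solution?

Row reduce the augmented matrix [C | b].
R2 ← R2 − (2/3)·R1: [0, 0, -8/3, 16/3, -40/3]
R3 ← R3 + (2/3)·R1: [0, 0, 2/3, -4/3, 10/3]
R4 ← R4 − R1: [0, 0, -2, 4, -10]
R6 ← R6 − (1/3)·R1: [0, 0, 8/3, -16/3, 40/3]
R3 ← R3 + (1/4)·R2: [0, 0, 0, 0, 0]
R4 ← R4 − (3/4)·R2: [0, 0, 0, 0, 0]
R5 ← R5 − (3/2)·R2: [0, 0, 0, 0, 0]
R6 ← R6 + R2: [0, 0, 0, 0, 0]
The echelon form has 2 nonzero rows, and every pivot lies in the first 4 columns, so rank(C) = rank([C|b]) = 2.
The system is consistent.
Free variables = (unknowns) − (rank) = 4 − 2 = 2.

2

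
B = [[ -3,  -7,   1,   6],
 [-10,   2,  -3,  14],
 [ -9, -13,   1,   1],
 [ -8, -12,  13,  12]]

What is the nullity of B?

0

Row reduce to echelon form.
R2 ← R2 − (10/3)·R1: [0, 76/3, -19/3, -6]
R3 ← R3 − (3)·R1: [0, 8, -2, -17]
R4 ← R4 − (8/3)·R1: [0, 20/3, 31/3, -4]
R3 ← R3 − (6/19)·R2: [0, 0, 0, -287/19]
R4 ← R4 − (5/19)·R2: [0, 0, 12, -46/19]
Swap R3 ↔ R4
4 nonzero rows, so rank(B) = 4.
B has 4 columns; by rank–nullity, nullity = 4 − 4 = 0.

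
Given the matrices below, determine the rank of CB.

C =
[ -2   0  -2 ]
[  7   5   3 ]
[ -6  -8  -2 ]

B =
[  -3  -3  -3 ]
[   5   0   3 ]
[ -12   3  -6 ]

First compute CB:
[[ 30,   0,  18],
 [-32, -12, -24],
 [  2,  12,   6]]
Now row reduce the product.
R2 ← R2 + (16/15)·R1: [0, -12, -24/5]
R3 ← R3 − (1/15)·R1: [0, 12, 24/5]
R3 ← R3 + R2: [0, 0, 0]
2 nonzero rows, so rank(CB) = 2.

2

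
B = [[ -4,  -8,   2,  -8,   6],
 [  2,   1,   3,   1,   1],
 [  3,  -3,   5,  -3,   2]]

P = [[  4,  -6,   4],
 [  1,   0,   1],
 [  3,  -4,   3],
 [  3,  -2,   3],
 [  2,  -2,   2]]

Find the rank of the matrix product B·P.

First compute BP:
[[-30,  20, -30],
 [ 23, -28,  23],
 [ 19, -36,  19]]
Now row reduce the product.
R2 ← R2 + (23/30)·R1: [0, -38/3, 0]
R3 ← R3 + (19/30)·R1: [0, -70/3, 0]
R3 ← R3 − (35/19)·R2: [0, 0, 0]
2 nonzero rows, so rank(BP) = 2.

2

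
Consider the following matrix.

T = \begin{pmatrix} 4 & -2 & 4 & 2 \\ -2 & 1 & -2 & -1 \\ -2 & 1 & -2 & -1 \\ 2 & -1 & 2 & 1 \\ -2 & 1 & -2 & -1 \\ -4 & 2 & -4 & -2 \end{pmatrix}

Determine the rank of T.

Row reduce to echelon form.
R2 ← R2 + (1/2)·R1: [0, 0, 0, 0]
R3 ← R3 + (1/2)·R1: [0, 0, 0, 0]
R4 ← R4 − (1/2)·R1: [0, 0, 0, 0]
R5 ← R5 + (1/2)·R1: [0, 0, 0, 0]
R6 ← R6 + R1: [0, 0, 0, 0]
Echelon form has 1 nonzero row, so rank(T) = 1.

1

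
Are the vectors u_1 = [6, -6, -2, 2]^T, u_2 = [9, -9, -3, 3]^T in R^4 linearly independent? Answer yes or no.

Form the matrix with these vectors as rows and row reduce.
R2 ← R2 − (3/2)·R1: [0, 0, 0, 0]
1 nonzero row, so the 2 vectors span a space of dimension 1.
Since 1 < 2, the vectors are linearly dependent.

no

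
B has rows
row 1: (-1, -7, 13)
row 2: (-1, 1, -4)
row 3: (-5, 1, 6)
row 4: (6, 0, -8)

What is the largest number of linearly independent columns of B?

Row reduce to echelon form.
R2 ← R2 − R1: [0, 8, -17]
R3 ← R3 − (5)·R1: [0, 36, -59]
R4 ← R4 + (6)·R1: [0, -42, 70]
R3 ← R3 − (9/2)·R2: [0, 0, 35/2]
R4 ← R4 + (21/4)·R2: [0, 0, -77/4]
R4 ← R4 + (11/10)·R3: [0, 0, 0]
Echelon form has 3 nonzero rows, so rank(B) = 3.
The rank gives the maximum number of linearly independent columns: 3.

3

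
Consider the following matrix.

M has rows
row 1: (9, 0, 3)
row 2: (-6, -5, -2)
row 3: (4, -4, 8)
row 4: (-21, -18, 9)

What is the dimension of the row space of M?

Row reduce to echelon form.
R2 ← R2 + (2/3)·R1: [0, -5, 0]
R3 ← R3 − (4/9)·R1: [0, -4, 20/3]
R4 ← R4 + (7/3)·R1: [0, -18, 16]
R3 ← R3 − (4/5)·R2: [0, 0, 20/3]
R4 ← R4 − (18/5)·R2: [0, 0, 16]
R4 ← R4 − (12/5)·R3: [0, 0, 0]
Echelon form has 3 nonzero rows, so rank(M) = 3.
The row space has dimension equal to the rank: 3.

3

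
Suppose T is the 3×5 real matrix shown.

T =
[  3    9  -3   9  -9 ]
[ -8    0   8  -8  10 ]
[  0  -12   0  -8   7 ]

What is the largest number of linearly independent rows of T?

2

Row reduce to echelon form.
R2 ← R2 + (8/3)·R1: [0, 24, 0, 16, -14]
R3 ← R3 + (1/2)·R2: [0, 0, 0, 0, 0]
Echelon form has 2 nonzero rows, so rank(T) = 2.
The rank gives the maximum number of linearly independent rows: 2.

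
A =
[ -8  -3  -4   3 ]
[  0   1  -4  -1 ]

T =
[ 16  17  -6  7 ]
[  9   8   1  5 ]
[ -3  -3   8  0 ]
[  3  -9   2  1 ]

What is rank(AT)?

First compute AT:
[[-134, -175,  19, -68],
 [ 18,  29, -33,   4]]
Now row reduce the product.
R2 ← R2 + (9/67)·R1: [0, 368/67, -2040/67, -344/67]
2 nonzero rows, so rank(AT) = 2.

2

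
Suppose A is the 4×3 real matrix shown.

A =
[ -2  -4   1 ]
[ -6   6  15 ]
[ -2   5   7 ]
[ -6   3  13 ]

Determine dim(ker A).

Row reduce to echelon form.
R2 ← R2 − (3)·R1: [0, 18, 12]
R3 ← R3 − R1: [0, 9, 6]
R4 ← R4 − (3)·R1: [0, 15, 10]
R3 ← R3 − (1/2)·R2: [0, 0, 0]
R4 ← R4 − (5/6)·R2: [0, 0, 0]
2 nonzero rows, so rank(A) = 2.
A has 3 columns; by rank–nullity, nullity = 3 − 2 = 1.

1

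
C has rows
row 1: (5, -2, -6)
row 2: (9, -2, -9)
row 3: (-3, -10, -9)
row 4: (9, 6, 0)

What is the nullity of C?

1

Row reduce to echelon form.
R2 ← R2 − (9/5)·R1: [0, 8/5, 9/5]
R3 ← R3 + (3/5)·R1: [0, -56/5, -63/5]
R4 ← R4 − (9/5)·R1: [0, 48/5, 54/5]
R3 ← R3 + (7)·R2: [0, 0, 0]
R4 ← R4 − (6)·R2: [0, 0, 0]
2 nonzero rows, so rank(C) = 2.
C has 3 columns; by rank–nullity, nullity = 3 − 2 = 1.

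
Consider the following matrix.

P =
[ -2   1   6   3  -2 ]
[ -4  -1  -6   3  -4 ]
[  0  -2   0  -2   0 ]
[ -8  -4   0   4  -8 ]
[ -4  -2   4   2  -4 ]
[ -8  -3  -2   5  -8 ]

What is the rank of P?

Row reduce to echelon form.
R2 ← R2 − (2)·R1: [0, -3, -18, -3, 0]
R4 ← R4 − (4)·R1: [0, -8, -24, -8, 0]
R5 ← R5 − (2)·R1: [0, -4, -8, -4, 0]
R6 ← R6 − (4)·R1: [0, -7, -26, -7, 0]
R3 ← R3 − (2/3)·R2: [0, 0, 12, 0, 0]
R4 ← R4 − (8/3)·R2: [0, 0, 24, 0, 0]
R5 ← R5 − (4/3)·R2: [0, 0, 16, 0, 0]
R6 ← R6 − (7/3)·R2: [0, 0, 16, 0, 0]
R4 ← R4 − (2)·R3: [0, 0, 0, 0, 0]
R5 ← R5 − (4/3)·R3: [0, 0, 0, 0, 0]
R6 ← R6 − (4/3)·R3: [0, 0, 0, 0, 0]
Echelon form has 3 nonzero rows, so rank(P) = 3.

3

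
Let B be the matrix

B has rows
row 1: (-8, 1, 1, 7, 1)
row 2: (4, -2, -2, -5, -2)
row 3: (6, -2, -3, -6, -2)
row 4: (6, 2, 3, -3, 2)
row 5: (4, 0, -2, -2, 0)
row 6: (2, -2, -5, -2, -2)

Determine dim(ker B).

Row reduce to echelon form.
R2 ← R2 + (1/2)·R1: [0, -3/2, -3/2, -3/2, -3/2]
R3 ← R3 + (3/4)·R1: [0, -5/4, -9/4, -3/4, -5/4]
R4 ← R4 + (3/4)·R1: [0, 11/4, 15/4, 9/4, 11/4]
R5 ← R5 + (1/2)·R1: [0, 1/2, -3/2, 3/2, 1/2]
R6 ← R6 + (1/4)·R1: [0, -7/4, -19/4, -1/4, -7/4]
R3 ← R3 − (5/6)·R2: [0, 0, -1, 1/2, 0]
R4 ← R4 + (11/6)·R2: [0, 0, 1, -1/2, 0]
R5 ← R5 + (1/3)·R2: [0, 0, -2, 1, 0]
R6 ← R6 − (7/6)·R2: [0, 0, -3, 3/2, 0]
R4 ← R4 + R3: [0, 0, 0, 0, 0]
R5 ← R5 − (2)·R3: [0, 0, 0, 0, 0]
R6 ← R6 − (3)·R3: [0, 0, 0, 0, 0]
3 nonzero rows, so rank(B) = 3.
B has 5 columns; by rank–nullity, nullity = 5 − 3 = 2.

2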